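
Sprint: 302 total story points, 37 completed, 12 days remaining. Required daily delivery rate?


Formula: Required rate = Remaining points / Days left
Remaining = 302 - 37 = 265 points
Required rate = 265 / 12 = 22.08 points/day

22.08 points/day


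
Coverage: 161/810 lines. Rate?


Coverage = covered / total * 100
Coverage = 161 / 810 * 100
Coverage = 19.88%

19.88%


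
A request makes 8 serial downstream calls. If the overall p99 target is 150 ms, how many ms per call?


Formula: per_stage = total_budget / stages
per_stage = 150 / 8
per_stage = 18.75 ms

18.75 ms


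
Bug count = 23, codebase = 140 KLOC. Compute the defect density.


Defect density = defects / KLOC
Defect density = 23 / 140
Defect density = 0.164 defects/KLOC

0.164 defects/KLOC


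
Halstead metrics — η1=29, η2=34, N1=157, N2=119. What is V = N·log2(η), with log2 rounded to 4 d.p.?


Formula: V = N * log2(η), where N = N1 + N2 and η = η1 + η2
η = 29 + 34 = 63
N = 157 + 119 = 276
log2(63) ≈ 5.9773
V = 276 * 5.9773 = 1649.73

1649.73


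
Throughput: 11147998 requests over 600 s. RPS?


Formula: throughput = requests / seconds
throughput = 11147998 / 600
throughput = 18580.0 requests/second

18580.0 requests/second


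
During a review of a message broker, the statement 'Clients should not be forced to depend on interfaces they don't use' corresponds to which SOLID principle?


This describes the Interface Segregation Principle (ISP)

Interface Segregation Principle (ISP)


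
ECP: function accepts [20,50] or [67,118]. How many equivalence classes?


Valid ranges: [20,50] and [67,118]
Class 1: x < 20 — invalid
Class 2: 20 ≤ x ≤ 50 — valid
Class 3: 50 < x < 67 — invalid (gap between ranges)
Class 4: 67 ≤ x ≤ 118 — valid
Class 5: x > 118 — invalid
Total equivalence classes: 5

5 equivalence classes


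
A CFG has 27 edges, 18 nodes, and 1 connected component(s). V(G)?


Formula: V(G) = E - N + 2P
V(G) = 27 - 18 + 2*1
V(G) = 9 + 2
V(G) = 11

11


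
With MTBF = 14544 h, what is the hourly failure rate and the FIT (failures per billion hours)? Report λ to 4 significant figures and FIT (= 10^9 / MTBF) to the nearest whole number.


Formula: λ = 1 / MTBF; FIT = λ × 1e9 = 1e9 / MTBF
λ = 1 / 14544 ≈ 6.876e-05 failures/hour
FIT = 1e9 / 14544 ≈ 68757 failures per 1e9 hours (nearest whole number)

λ = 6.876e-05 /h, FIT = 68757


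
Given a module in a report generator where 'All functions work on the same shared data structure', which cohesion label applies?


Reasoning: Functions share data
Type: Communicational cohesion

Communicational cohesion


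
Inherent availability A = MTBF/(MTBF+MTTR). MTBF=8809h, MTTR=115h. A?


Availability = MTBF / (MTBF + MTTR)
Availability = 8809 / (8809 + 115)
Availability = 8809 / 8924
Availability = 98.7113%

98.7113%


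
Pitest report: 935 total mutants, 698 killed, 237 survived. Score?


Mutation score = killed / total * 100
Mutation score = 698 / 935 * 100
Mutation score = 74.65%

74.65%


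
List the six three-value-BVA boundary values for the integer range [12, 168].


Range: [12, 168]
Boundaries: just below min, min, min+1, max-1, max, just above max
Values: [11, 12, 13, 167, 168, 169]

[11, 12, 13, 167, 168, 169]


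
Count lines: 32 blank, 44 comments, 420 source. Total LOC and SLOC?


Total LOC = blank + comment + code
Total LOC = 32 + 44 + 420 = 496
SLOC (source only) = code = 420

Total LOC: 496, SLOC: 420


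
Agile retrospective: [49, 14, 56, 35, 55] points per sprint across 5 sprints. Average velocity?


Formula: Avg velocity = Total points / Number of sprints
Points: [49, 14, 56, 35, 55]
Sum = 49 + 14 + 56 + 35 + 55 = 209
Avg velocity = 209 / 5 = 41.8 points/sprint

41.8 points/sprint


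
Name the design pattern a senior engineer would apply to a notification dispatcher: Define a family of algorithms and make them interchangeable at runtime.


This matches the Strategy pattern

Strategy


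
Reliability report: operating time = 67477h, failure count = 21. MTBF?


Formula: MTBF = Total operating time / Number of failures
MTBF = 67477 / 21
MTBF = 3213.19 hours

3213.19 hours


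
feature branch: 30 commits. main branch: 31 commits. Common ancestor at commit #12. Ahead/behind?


Common ancestor: commit #12
feature commits after divergence: 30 - 12 = 18
main commits after divergence: 31 - 12 = 19
feature is 18 commits ahead of main
main is 19 commits ahead of feature

feature ahead: 18, main ahead: 19


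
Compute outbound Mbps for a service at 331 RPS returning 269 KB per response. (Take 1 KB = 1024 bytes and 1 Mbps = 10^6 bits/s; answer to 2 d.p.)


Formula: Mbps = payload_bytes * RPS * 8 / 1e6
Payload per request = 269 KB = 269 * 1024 = 275456 bytes
Total bytes/sec = 275456 * 331 = 91175936
Total bits/sec = 91175936 * 8 = 729407488
Mbps = 729407488 / 1e6 = 729.41

729.41 Mbps


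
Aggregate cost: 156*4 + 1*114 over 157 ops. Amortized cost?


Formula: Amortized cost = Total cost / Operations
Total cost = (156 * 4) + (1 * 114)
Total cost = 624 + 114 = 738
Amortized = 738 / 157 = 4.7006

4.7006


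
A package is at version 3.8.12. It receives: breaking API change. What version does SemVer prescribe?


Current: 3.8.12
Change category: 'breaking API change' → major bump
SemVer rule: major bump → increment MAJOR, reset MINOR and PATCH to 0
New: 4.0.0

4.0.0


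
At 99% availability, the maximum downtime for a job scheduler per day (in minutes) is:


Formula: allowed downtime = period * (100 - SLA) / 100
Period (day) = 1440 minutes
Unavailability fraction = (100 - 99.0) / 100
Allowed downtime = 1440 * (100 - 99.0) / 100
Allowed downtime = 14.4 minutes

14.4 minutes


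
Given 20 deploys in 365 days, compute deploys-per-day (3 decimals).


Formula: deployments per day = releases / days
= 20 / 365
= 0.055 deploys/day
(equivalently, 0.38 deploys/week)

0.055 deploys/day


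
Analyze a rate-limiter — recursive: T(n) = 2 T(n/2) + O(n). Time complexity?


Reasoning: master theorem case 2 (merge-sort recurrence)
Complexity: O(n log n)

O(n log n)


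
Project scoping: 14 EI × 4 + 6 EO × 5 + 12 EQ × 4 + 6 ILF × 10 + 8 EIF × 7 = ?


UFP = EI*4 + EO*5 + EQ*4 + ILF*10 + EIF*7
UFP = 14*4 + 6*5 + 12*4 + 6*10 + 8*7
UFP = 56 + 30 + 48 + 60 + 56
UFP = 250

250


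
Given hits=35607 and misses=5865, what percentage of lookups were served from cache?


Formula: hit rate = hits / (hits + misses) * 100
hit rate = 35607 / (35607 + 5865) * 100
hit rate = 35607 / 41472 * 100
hit rate = 85.86%

85.86%


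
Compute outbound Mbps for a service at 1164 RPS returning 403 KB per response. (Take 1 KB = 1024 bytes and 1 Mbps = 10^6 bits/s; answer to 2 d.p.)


Formula: Mbps = payload_bytes * RPS * 8 / 1e6
Payload per request = 403 KB = 403 * 1024 = 412672 bytes
Total bytes/sec = 412672 * 1164 = 480350208
Total bits/sec = 480350208 * 8 = 3842801664
Mbps = 3842801664 / 1e6 = 3842.8

3842.8 Mbps


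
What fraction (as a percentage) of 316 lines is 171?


Coverage = covered / total * 100
Coverage = 171 / 316 * 100
Coverage = 54.11%

54.11%


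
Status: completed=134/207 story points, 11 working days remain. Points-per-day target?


Formula: Required rate = Remaining points / Days left
Remaining = 207 - 134 = 73 points
Required rate = 73 / 11 = 6.64 points/day

6.64 points/day


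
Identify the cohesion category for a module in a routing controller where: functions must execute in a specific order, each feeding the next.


Reasoning: Output of one is input to next
Type: Sequential cohesion

Sequential cohesion


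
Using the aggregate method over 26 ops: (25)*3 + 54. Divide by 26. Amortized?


Formula: Amortized cost = Total cost / Operations
Total cost = (25 * 3) + (1 * 54)
Total cost = 75 + 54 = 129
Amortized = 129 / 26 = 4.9615

4.9615


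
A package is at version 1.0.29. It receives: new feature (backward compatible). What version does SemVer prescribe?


Current: 1.0.29
Change category: 'new feature (backward compatible)' → minor bump
SemVer rule: minor bump → increment MINOR, reset PATCH to 0 (MAJOR unchanged)
New: 1.1.0

1.1.0


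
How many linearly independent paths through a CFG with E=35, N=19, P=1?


Formula: V(G) = E - N + 2P
V(G) = 35 - 19 + 2*1
V(G) = 16 + 2
V(G) = 18

18


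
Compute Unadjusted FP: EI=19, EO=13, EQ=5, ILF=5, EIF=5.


UFP = EI*4 + EO*5 + EQ*4 + ILF*10 + EIF*7
UFP = 19*4 + 13*5 + 5*4 + 5*10 + 5*7
UFP = 76 + 65 + 20 + 50 + 35
UFP = 246

246


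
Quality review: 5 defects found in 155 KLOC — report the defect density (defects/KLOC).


Defect density = defects / KLOC
Defect density = 5 / 155
Defect density = 0.032 defects/KLOC

0.032 defects/KLOC


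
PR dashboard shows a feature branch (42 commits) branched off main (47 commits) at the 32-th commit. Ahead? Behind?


Common ancestor: commit #32
feature commits after divergence: 42 - 32 = 10
main commits after divergence: 47 - 32 = 15
feature is 10 commits ahead of main
main is 15 commits ahead of feature

feature ahead: 10, main ahead: 15


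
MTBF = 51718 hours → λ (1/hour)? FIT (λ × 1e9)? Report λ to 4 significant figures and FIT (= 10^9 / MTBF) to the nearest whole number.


Formula: λ = 1 / MTBF; FIT = λ × 1e9 = 1e9 / MTBF
λ = 1 / 51718 ≈ 1.934e-05 failures/hour
FIT = 1e9 / 51718 ≈ 19336 failures per 1e9 hours (nearest whole number)

λ = 1.934e-05 /h, FIT = 19336


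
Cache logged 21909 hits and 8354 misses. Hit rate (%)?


Formula: hit rate = hits / (hits + misses) * 100
hit rate = 21909 / (21909 + 8354) * 100
hit rate = 21909 / 30263 * 100
hit rate = 72.4%

72.4%


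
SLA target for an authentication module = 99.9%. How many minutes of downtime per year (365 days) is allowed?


Formula: allowed downtime = period * (100 - SLA) / 100
Period (year (365 days)) = 525600 minutes
Unavailability fraction = (100 - 99.9) / 100
Allowed downtime = 525600 * (100 - 99.9) / 100
Allowed downtime = 525.6 minutes

525.6 minutes


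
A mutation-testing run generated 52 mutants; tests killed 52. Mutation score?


Mutation score = killed / total * 100
Mutation score = 52 / 52 * 100
Mutation score = 100.0%

100.0%


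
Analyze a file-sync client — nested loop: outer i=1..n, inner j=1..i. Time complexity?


Reasoning: triangle: n(n+1)/2 ~ n^2/2
Complexity: O(n^2)

O(n^2)


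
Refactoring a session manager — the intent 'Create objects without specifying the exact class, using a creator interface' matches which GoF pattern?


This matches the Factory Method pattern

Factory Method


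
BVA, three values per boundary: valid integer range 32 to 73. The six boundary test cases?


Range: [32, 73]
Boundaries: just below min, min, min+1, max-1, max, just above max
Values: [31, 32, 33, 72, 73, 74]

[31, 32, 33, 72, 73, 74]


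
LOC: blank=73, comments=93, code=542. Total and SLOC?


Total LOC = blank + comment + code
Total LOC = 73 + 93 + 542 = 708
SLOC (source only) = code = 542

Total LOC: 708, SLOC: 542


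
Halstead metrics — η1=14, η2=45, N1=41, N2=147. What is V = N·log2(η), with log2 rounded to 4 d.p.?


Formula: V = N * log2(η), where N = N1 + N2 and η = η1 + η2
η = 14 + 45 = 59
N = 41 + 147 = 188
log2(59) ≈ 5.8826
V = 188 * 5.8826 = 1105.93

1105.93


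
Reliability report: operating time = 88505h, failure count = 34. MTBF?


Formula: MTBF = Total operating time / Number of failures
MTBF = 88505 / 34
MTBF = 2603.09 hours

2603.09 hours


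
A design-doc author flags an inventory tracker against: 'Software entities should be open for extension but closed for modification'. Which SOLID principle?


This describes the Open/Closed Principle (OCP)

Open/Closed Principle (OCP)


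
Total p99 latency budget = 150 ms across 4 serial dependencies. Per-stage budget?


Formula: per_stage = total_budget / stages
per_stage = 150 / 4
per_stage = 37.5 ms

37.5 ms


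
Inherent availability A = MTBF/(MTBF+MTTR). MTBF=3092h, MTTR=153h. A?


Availability = MTBF / (MTBF + MTTR)
Availability = 3092 / (3092 + 153)
Availability = 3092 / 3245
Availability = 95.2851%

95.2851%


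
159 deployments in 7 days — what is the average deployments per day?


Formula: deployments per day = releases / days
= 159 / 7
= 22.714 deploys/day
(equivalently, 159.0 deploys/week)

22.714 deploys/day


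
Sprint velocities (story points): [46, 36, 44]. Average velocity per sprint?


Formula: Avg velocity = Total points / Number of sprints
Points: [46, 36, 44]
Sum = 46 + 36 + 44 = 126
Avg velocity = 126 / 3 = 42.0 points/sprint

42.0 points/sprint


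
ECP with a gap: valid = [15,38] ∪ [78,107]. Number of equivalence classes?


Valid ranges: [15,38] and [78,107]
Class 1: x < 15 — invalid
Class 2: 15 ≤ x ≤ 38 — valid
Class 3: 38 < x < 78 — invalid (gap between ranges)
Class 4: 78 ≤ x ≤ 107 — valid
Class 5: x > 107 — invalid
Total equivalence classes: 5

5 equivalence classes


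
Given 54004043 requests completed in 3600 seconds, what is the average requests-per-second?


Formula: throughput = requests / seconds
throughput = 54004043 / 3600
throughput = 15001.12 requests/second

15001.12 requests/second


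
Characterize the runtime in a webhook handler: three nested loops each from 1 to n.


Reasoning: three levels of nesting over n
Complexity: O(n^3)

O(n^3)


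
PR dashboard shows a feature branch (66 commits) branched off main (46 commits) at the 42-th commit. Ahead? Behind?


Common ancestor: commit #42
feature commits after divergence: 66 - 42 = 24
main commits after divergence: 46 - 42 = 4
feature is 24 commits ahead of main
main is 4 commits ahead of feature

feature ahead: 24, main ahead: 4


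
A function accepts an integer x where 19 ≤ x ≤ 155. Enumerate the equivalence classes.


Valid range: [19, 155]
Class 1: x < 19 — invalid
Class 2: 19 ≤ x ≤ 155 — valid
Class 3: x > 155 — invalid
Total equivalence classes: 3

3 equivalence classes


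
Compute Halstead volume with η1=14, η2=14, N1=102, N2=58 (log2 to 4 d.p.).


Formula: V = N * log2(η), where N = N1 + N2 and η = η1 + η2
η = 14 + 14 = 28
N = 102 + 58 = 160
log2(28) ≈ 4.8074
V = 160 * 4.8074 = 769.18

769.18


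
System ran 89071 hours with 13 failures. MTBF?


Formula: MTBF = Total operating time / Number of failures
MTBF = 89071 / 13
MTBF = 6851.62 hours

6851.62 hours


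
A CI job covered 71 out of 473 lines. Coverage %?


Coverage = covered / total * 100
Coverage = 71 / 473 * 100
Coverage = 15.01%

15.01%


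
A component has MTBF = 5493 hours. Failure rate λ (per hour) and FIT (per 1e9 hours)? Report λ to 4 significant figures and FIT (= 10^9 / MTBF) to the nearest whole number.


Formula: λ = 1 / MTBF; FIT = λ × 1e9 = 1e9 / MTBF
λ = 1 / 5493 ≈ 1.820e-04 failures/hour
FIT = 1e9 / 5493 ≈ 182050 failures per 1e9 hours (nearest whole number)

λ = 1.820e-04 /h, FIT = 182050


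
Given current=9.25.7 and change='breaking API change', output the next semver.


Current: 9.25.7
Change category: 'breaking API change' → major bump
SemVer rule: major bump → increment MAJOR, reset MINOR and PATCH to 0
New: 10.0.0

10.0.0


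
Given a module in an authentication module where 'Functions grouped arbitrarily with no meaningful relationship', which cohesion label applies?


Reasoning: Worst: random grouping
Type: Coincidental cohesion

Coincidental cohesion


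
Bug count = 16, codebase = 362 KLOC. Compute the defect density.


Defect density = defects / KLOC
Defect density = 16 / 362
Defect density = 0.044 defects/KLOC

0.044 defects/KLOC


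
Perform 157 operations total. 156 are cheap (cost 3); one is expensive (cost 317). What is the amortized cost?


Formula: Amortized cost = Total cost / Operations
Total cost = (156 * 3) + (1 * 317)
Total cost = 468 + 317 = 785
Amortized = 785 / 157 = 5.0

5.0


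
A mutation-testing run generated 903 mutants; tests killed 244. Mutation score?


Mutation score = killed / total * 100
Mutation score = 244 / 903 * 100
Mutation score = 27.02%

27.02%


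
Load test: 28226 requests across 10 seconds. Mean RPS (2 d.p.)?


Formula: throughput = requests / seconds
throughput = 28226 / 10
throughput = 2822.6 requests/second

2822.6 requests/second


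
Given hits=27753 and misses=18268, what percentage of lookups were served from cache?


Formula: hit rate = hits / (hits + misses) * 100
hit rate = 27753 / (27753 + 18268) * 100
hit rate = 27753 / 46021 * 100
hit rate = 60.31%

60.31%


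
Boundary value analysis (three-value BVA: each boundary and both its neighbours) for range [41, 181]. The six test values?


Range: [41, 181]
Boundaries: just below min, min, min+1, max-1, max, just above max
Values: [40, 41, 42, 180, 181, 182]

[40, 41, 42, 180, 181, 182]


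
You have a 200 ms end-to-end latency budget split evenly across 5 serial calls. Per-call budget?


Formula: per_stage = total_budget / stages
per_stage = 200 / 5
per_stage = 40.0 ms

40.0 ms


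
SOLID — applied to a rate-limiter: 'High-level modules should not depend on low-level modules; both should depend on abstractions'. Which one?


This describes the Dependency Inversion Principle (DIP)

Dependency Inversion Principle (DIP)


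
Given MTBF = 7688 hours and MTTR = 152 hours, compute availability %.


Availability = MTBF / (MTBF + MTTR)
Availability = 7688 / (7688 + 152)
Availability = 7688 / 7840
Availability = 98.0612%

98.0612%


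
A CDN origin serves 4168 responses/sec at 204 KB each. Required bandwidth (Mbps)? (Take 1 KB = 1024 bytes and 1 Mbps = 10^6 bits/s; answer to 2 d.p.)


Formula: Mbps = payload_bytes * RPS * 8 / 1e6
Payload per request = 204 KB = 204 * 1024 = 208896 bytes
Total bytes/sec = 208896 * 4168 = 870678528
Total bits/sec = 870678528 * 8 = 6965428224
Mbps = 6965428224 / 1e6 = 6965.43

6965.43 Mbps


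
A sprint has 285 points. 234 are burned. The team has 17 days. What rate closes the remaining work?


Formula: Required rate = Remaining points / Days left
Remaining = 285 - 234 = 51 points
Required rate = 51 / 17 = 3.0 points/day

3.0 points/day


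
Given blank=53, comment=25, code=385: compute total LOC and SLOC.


Total LOC = blank + comment + code
Total LOC = 53 + 25 + 385 = 463
SLOC (source only) = code = 385

Total LOC: 463, SLOC: 385


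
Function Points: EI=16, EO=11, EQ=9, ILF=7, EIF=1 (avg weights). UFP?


UFP = EI*4 + EO*5 + EQ*4 + ILF*10 + EIF*7
UFP = 16*4 + 11*5 + 9*4 + 7*10 + 1*7
UFP = 64 + 55 + 36 + 70 + 7
UFP = 232

232


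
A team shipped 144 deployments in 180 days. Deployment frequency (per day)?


Formula: deployments per day = releases / days
= 144 / 180
= 0.8 deploys/day
(equivalently, 5.6 deploys/week)

0.8 deploys/day


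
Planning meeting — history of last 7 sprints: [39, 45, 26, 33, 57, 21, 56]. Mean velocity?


Formula: Avg velocity = Total points / Number of sprints
Points: [39, 45, 26, 33, 57, 21, 56]
Sum = 39 + 45 + 26 + 33 + 57 + 21 + 56 = 277
Avg velocity = 277 / 7 = 39.57 points/sprint

39.57 points/sprint


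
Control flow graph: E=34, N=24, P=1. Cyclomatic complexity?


Formula: V(G) = E - N + 2P
V(G) = 34 - 24 + 2*1
V(G) = 10 + 2
V(G) = 12

12


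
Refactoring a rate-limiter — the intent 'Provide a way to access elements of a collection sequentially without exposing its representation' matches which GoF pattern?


This matches the Iterator pattern

Iterator


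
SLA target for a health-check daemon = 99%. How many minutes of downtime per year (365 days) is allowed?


Formula: allowed downtime = period * (100 - SLA) / 100
Period (year (365 days)) = 525600 minutes
Unavailability fraction = (100 - 99.0) / 100
Allowed downtime = 525600 * (100 - 99.0) / 100
Allowed downtime = 5256.0 minutes

5256.0 minutes


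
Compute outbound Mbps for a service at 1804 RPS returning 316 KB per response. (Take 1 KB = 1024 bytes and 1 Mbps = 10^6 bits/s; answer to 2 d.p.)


Formula: Mbps = payload_bytes * RPS * 8 / 1e6
Payload per request = 316 KB = 316 * 1024 = 323584 bytes
Total bytes/sec = 323584 * 1804 = 583745536
Total bits/sec = 583745536 * 8 = 4669964288
Mbps = 4669964288 / 1e6 = 4669.96

4669.96 Mbps


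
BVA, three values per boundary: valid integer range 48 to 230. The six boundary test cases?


Range: [48, 230]
Boundaries: just below min, min, min+1, max-1, max, just above max
Values: [47, 48, 49, 229, 230, 231]

[47, 48, 49, 229, 230, 231]


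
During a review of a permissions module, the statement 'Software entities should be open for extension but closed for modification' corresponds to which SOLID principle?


This describes the Open/Closed Principle (OCP)

Open/Closed Principle (OCP)


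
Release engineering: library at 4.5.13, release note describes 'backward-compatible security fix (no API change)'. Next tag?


Current: 4.5.13
Change category: 'backward-compatible security fix (no API change)' → patch bump
SemVer rule: patch bump → increment PATCH (MAJOR and MINOR unchanged)
New: 4.5.14

4.5.14


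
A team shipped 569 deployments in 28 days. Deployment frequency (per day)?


Formula: deployments per day = releases / days
= 569 / 28
= 20.321 deploys/day
(equivalently, 142.25 deploys/week)

20.321 deploys/day


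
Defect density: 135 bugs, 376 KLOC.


Defect density = defects / KLOC
Defect density = 135 / 376
Defect density = 0.359 defects/KLOC

0.359 defects/KLOC


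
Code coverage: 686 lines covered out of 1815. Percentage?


Coverage = covered / total * 100
Coverage = 686 / 1815 * 100
Coverage = 37.8%

37.8%


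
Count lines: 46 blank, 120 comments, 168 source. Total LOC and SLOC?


Total LOC = blank + comment + code
Total LOC = 46 + 120 + 168 = 334
SLOC (source only) = code = 168

Total LOC: 334, SLOC: 168


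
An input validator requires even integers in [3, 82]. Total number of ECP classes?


Constraint: even integers in [3, 82]
Class 1: x < 3 — out-of-range invalid
Class 2: x in [3,82] but odd — wrong type invalid
Class 3: x in [3,82] and even — valid
Class 4: x > 82 — out-of-range invalid
Total equivalence classes: 4

4 equivalence classes


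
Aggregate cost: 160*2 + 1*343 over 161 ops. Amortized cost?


Formula: Amortized cost = Total cost / Operations
Total cost = (160 * 2) + (1 * 343)
Total cost = 320 + 343 = 663
Amortized = 663 / 161 = 4.118

4.118


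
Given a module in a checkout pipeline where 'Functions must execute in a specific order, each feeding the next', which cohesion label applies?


Reasoning: Output of one is input to next
Type: Sequential cohesion

Sequential cohesion


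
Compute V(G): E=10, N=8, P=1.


Formula: V(G) = E - N + 2P
V(G) = 10 - 8 + 2*1
V(G) = 2 + 2
V(G) = 4

4


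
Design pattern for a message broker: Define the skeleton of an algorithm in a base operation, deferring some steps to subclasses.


This matches the Template Method pattern

Template Method


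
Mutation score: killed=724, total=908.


Mutation score = killed / total * 100
Mutation score = 724 / 908 * 100
Mutation score = 79.74%

79.74%


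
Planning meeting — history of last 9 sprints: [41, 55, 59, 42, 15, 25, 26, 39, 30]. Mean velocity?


Formula: Avg velocity = Total points / Number of sprints
Points: [41, 55, 59, 42, 15, 25, 26, 39, 30]
Sum = 41 + 55 + 59 + 42 + 15 + 25 + 26 + 39 + 30 = 332
Avg velocity = 332 / 9 = 36.89 points/sprint

36.89 points/sprint


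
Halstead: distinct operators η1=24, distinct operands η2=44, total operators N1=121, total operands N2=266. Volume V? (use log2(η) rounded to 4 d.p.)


Formula: V = N * log2(η), where N = N1 + N2 and η = η1 + η2
η = 24 + 44 = 68
N = 121 + 266 = 387
log2(68) ≈ 6.0875
V = 387 * 6.0875 = 2355.86

2355.86


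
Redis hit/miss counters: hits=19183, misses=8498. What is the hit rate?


Formula: hit rate = hits / (hits + misses) * 100
hit rate = 19183 / (19183 + 8498) * 100
hit rate = 19183 / 27681 * 100
hit rate = 69.3%

69.3%


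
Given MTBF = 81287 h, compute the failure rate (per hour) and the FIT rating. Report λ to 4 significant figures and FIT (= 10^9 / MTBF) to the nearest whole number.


Formula: λ = 1 / MTBF; FIT = λ × 1e9 = 1e9 / MTBF
λ = 1 / 81287 ≈ 1.230e-05 failures/hour
FIT = 1e9 / 81287 ≈ 12302 failures per 1e9 hours (nearest whole number)

λ = 1.230e-05 /h, FIT = 12302


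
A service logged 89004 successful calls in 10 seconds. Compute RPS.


Formula: throughput = requests / seconds
throughput = 89004 / 10
throughput = 8900.4 requests/second

8900.4 requests/second


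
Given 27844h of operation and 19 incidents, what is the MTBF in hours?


Formula: MTBF = Total operating time / Number of failures
MTBF = 27844 / 19
MTBF = 1465.47 hours

1465.47 hours


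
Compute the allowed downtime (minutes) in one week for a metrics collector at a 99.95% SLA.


Formula: allowed downtime = period * (100 - SLA) / 100
Period (week) = 10080 minutes
Unavailability fraction = (100 - 99.95) / 100
Allowed downtime = 10080 * (100 - 99.95) / 100
Allowed downtime = 5.04 minutes

5.04 minutes


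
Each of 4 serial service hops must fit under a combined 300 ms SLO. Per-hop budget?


Formula: per_stage = total_budget / stages
per_stage = 300 / 4
per_stage = 75.0 ms

75.0 ms


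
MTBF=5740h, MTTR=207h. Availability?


Availability = MTBF / (MTBF + MTTR)
Availability = 5740 / (5740 + 207)
Availability = 5740 / 5947
Availability = 96.5193%

96.5193%


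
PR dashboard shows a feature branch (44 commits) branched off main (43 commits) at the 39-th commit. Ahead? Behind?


Common ancestor: commit #39
feature commits after divergence: 44 - 39 = 5
main commits after divergence: 43 - 39 = 4
feature is 5 commits ahead of main
main is 4 commits ahead of feature

feature ahead: 5, main ahead: 4


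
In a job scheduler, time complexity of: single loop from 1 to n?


Reasoning: one pass through n items
Complexity: O(n)

O(n)


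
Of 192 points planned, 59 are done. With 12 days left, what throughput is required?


Formula: Required rate = Remaining points / Days left
Remaining = 192 - 59 = 133 points
Required rate = 133 / 12 = 11.08 points/day

11.08 points/day


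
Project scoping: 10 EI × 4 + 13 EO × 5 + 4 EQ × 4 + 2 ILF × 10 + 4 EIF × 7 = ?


UFP = EI*4 + EO*5 + EQ*4 + ILF*10 + EIF*7
UFP = 10*4 + 13*5 + 4*4 + 2*10 + 4*7
UFP = 40 + 65 + 16 + 20 + 28
UFP = 169

169


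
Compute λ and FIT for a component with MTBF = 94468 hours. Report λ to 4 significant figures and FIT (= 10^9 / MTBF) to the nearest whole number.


Formula: λ = 1 / MTBF; FIT = λ × 1e9 = 1e9 / MTBF
λ = 1 / 94468 ≈ 1.059e-05 failures/hour
FIT = 1e9 / 94468 ≈ 10586 failures per 1e9 hours (nearest whole number)

λ = 1.059e-05 /h, FIT = 10586


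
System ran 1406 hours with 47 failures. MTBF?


Formula: MTBF = Total operating time / Number of failures
MTBF = 1406 / 47
MTBF = 29.91 hours

29.91 hours


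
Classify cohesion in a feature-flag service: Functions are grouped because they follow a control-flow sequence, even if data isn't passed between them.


Reasoning: Grouped by order of execution within a routine, not by data flow
Type: Procedural cohesion

Procedural cohesion


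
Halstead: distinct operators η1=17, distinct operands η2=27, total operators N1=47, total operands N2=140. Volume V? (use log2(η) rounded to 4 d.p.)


Formula: V = N * log2(η), where N = N1 + N2 and η = η1 + η2
η = 17 + 27 = 44
N = 47 + 140 = 187
log2(44) ≈ 5.4594
V = 187 * 5.4594 = 1020.91

1020.91


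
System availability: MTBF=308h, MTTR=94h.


Availability = MTBF / (MTBF + MTTR)
Availability = 308 / (308 + 94)
Availability = 308 / 402
Availability = 76.6169%

76.6169%


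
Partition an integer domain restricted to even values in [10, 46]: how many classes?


Constraint: even integers in [10, 46]
Class 1: x < 10 — out-of-range invalid
Class 2: x in [10,46] but odd — wrong type invalid
Class 3: x in [10,46] and even — valid
Class 4: x > 46 — out-of-range invalid
Total equivalence classes: 4

4 equivalence classes


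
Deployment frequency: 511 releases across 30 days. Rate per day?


Formula: deployments per day = releases / days
= 511 / 30
= 17.033 deploys/day
(equivalently, 119.23 deploys/week)

17.033 deploys/day


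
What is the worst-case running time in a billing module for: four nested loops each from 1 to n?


Reasoning: four levels of nesting
Complexity: O(n^4)

O(n^4)


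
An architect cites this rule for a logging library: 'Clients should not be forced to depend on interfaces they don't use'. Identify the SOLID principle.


This describes the Interface Segregation Principle (ISP)

Interface Segregation Principle (ISP)


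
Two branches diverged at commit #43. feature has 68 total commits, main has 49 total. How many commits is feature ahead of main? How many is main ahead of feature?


Common ancestor: commit #43
feature commits after divergence: 68 - 43 = 25
main commits after divergence: 49 - 43 = 6
feature is 25 commits ahead of main
main is 6 commits ahead of feature

feature ahead: 25, main ahead: 6


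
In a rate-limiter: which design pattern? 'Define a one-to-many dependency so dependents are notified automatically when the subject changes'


This matches the Observer pattern

Observer


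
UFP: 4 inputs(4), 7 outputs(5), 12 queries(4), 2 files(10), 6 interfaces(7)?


UFP = EI*4 + EO*5 + EQ*4 + ILF*10 + EIF*7
UFP = 4*4 + 7*5 + 12*4 + 2*10 + 6*7
UFP = 16 + 35 + 48 + 20 + 42
UFP = 161

161


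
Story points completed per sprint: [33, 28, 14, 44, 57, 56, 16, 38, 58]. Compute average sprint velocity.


Formula: Avg velocity = Total points / Number of sprints
Points: [33, 28, 14, 44, 57, 56, 16, 38, 58]
Sum = 33 + 28 + 14 + 44 + 57 + 56 + 16 + 38 + 58 = 344
Avg velocity = 344 / 9 = 38.22 points/sprint

38.22 points/sprint


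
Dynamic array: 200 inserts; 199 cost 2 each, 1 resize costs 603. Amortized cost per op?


Formula: Amortized cost = Total cost / Operations
Total cost = (199 * 2) + (1 * 603)
Total cost = 398 + 603 = 1001
Amortized = 1001 / 200 = 5.005

5.005


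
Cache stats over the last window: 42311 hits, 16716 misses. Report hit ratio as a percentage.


Formula: hit rate = hits / (hits + misses) * 100
hit rate = 42311 / (42311 + 16716) * 100
hit rate = 42311 / 59027 * 100
hit rate = 71.68%

71.68%


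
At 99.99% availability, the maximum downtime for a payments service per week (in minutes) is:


Formula: allowed downtime = period * (100 - SLA) / 100
Period (week) = 10080 minutes
Unavailability fraction = (100 - 99.99) / 100
Allowed downtime = 10080 * (100 - 99.99) / 100
Allowed downtime = 1.008 minutes

1.008 minutes


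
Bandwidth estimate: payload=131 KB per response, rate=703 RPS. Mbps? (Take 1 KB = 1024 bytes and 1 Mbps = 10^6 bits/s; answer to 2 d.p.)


Formula: Mbps = payload_bytes * RPS * 8 / 1e6
Payload per request = 131 KB = 131 * 1024 = 134144 bytes
Total bytes/sec = 134144 * 703 = 94303232
Total bits/sec = 94303232 * 8 = 754425856
Mbps = 754425856 / 1e6 = 754.43

754.43 Mbps


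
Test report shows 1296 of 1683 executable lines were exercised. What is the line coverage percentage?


Coverage = covered / total * 100
Coverage = 1296 / 1683 * 100
Coverage = 77.01%

77.01%


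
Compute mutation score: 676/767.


Mutation score = killed / total * 100
Mutation score = 676 / 767 * 100
Mutation score = 88.14%

88.14%


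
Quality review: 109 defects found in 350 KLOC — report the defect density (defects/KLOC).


Defect density = defects / KLOC
Defect density = 109 / 350
Defect density = 0.311 defects/KLOC

0.311 defects/KLOC


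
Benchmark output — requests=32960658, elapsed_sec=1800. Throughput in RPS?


Formula: throughput = requests / seconds
throughput = 32960658 / 1800
throughput = 18311.48 requests/second

18311.48 requests/second


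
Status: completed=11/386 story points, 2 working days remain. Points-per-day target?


Formula: Required rate = Remaining points / Days left
Remaining = 386 - 11 = 375 points
Required rate = 375 / 2 = 187.5 points/day

187.5 points/day


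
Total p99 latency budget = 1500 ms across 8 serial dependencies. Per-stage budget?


Formula: per_stage = total_budget / stages
per_stage = 1500 / 8
per_stage = 187.5 ms

187.5 ms


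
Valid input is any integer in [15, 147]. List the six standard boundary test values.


Range: [15, 147]
Boundaries: just below min, min, min+1, max-1, max, just above max
Values: [14, 15, 16, 146, 147, 148]

[14, 15, 16, 146, 147, 148]


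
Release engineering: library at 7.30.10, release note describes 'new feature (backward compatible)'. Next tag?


Current: 7.30.10
Change category: 'new feature (backward compatible)' → minor bump
SemVer rule: minor bump → increment MINOR, reset PATCH to 0 (MAJOR unchanged)
New: 7.31.0

7.31.0


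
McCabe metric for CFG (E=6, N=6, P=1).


Formula: V(G) = E - N + 2P
V(G) = 6 - 6 + 2*1
V(G) = 0 + 2
V(G) = 2

2


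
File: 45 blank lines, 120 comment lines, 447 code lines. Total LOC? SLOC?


Total LOC = blank + comment + code
Total LOC = 45 + 120 + 447 = 612
SLOC (source only) = code = 447

Total LOC: 612, SLOC: 447


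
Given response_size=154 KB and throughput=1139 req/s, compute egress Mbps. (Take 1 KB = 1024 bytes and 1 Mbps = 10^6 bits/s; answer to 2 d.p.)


Formula: Mbps = payload_bytes * RPS * 8 / 1e6
Payload per request = 154 KB = 154 * 1024 = 157696 bytes
Total bytes/sec = 157696 * 1139 = 179615744
Total bits/sec = 179615744 * 8 = 1436925952
Mbps = 1436925952 / 1e6 = 1436.93

1436.93 Mbps


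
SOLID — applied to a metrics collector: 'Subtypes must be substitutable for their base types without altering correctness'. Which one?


This describes the Liskov Substitution Principle (LSP)

Liskov Substitution Principle (LSP)


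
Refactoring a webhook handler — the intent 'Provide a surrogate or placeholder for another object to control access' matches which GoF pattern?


This matches the Proxy pattern

Proxy


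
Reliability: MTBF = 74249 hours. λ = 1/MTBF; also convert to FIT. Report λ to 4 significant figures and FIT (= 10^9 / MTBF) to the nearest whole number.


Formula: λ = 1 / MTBF; FIT = λ × 1e9 = 1e9 / MTBF
λ = 1 / 74249 ≈ 1.347e-05 failures/hour
FIT = 1e9 / 74249 ≈ 13468 failures per 1e9 hours (nearest whole number)

λ = 1.347e-05 /h, FIT = 13468


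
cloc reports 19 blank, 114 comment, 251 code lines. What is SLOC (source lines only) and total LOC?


Total LOC = blank + comment + code
Total LOC = 19 + 114 + 251 = 384
SLOC (source only) = code = 251

Total LOC: 384, SLOC: 251


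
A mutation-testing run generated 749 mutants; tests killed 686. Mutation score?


Mutation score = killed / total * 100
Mutation score = 686 / 749 * 100
Mutation score = 91.59%

91.59%


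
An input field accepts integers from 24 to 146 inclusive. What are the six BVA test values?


Range: [24, 146]
Boundaries: just below min, min, min+1, max-1, max, just above max
Values: [23, 24, 25, 145, 146, 147]

[23, 24, 25, 145, 146, 147]


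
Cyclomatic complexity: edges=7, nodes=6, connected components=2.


Formula: V(G) = E - N + 2P
V(G) = 7 - 6 + 2*2
V(G) = 1 + 4
V(G) = 5

5


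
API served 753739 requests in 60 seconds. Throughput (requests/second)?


Formula: throughput = requests / seconds
throughput = 753739 / 60
throughput = 12562.32 requests/second

12562.32 requests/second


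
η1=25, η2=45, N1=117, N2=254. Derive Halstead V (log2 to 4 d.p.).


Formula: V = N * log2(η), where N = N1 + N2 and η = η1 + η2
η = 25 + 45 = 70
N = 117 + 254 = 371
log2(70) ≈ 6.1293
V = 371 * 6.1293 = 2273.97

2273.97


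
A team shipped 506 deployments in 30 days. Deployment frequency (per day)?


Formula: deployments per day = releases / days
= 506 / 30
= 16.867 deploys/day
(equivalently, 118.07 deploys/week)

16.867 deploys/day


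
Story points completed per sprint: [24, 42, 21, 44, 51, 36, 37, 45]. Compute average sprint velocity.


Formula: Avg velocity = Total points / Number of sprints
Points: [24, 42, 21, 44, 51, 36, 37, 45]
Sum = 24 + 42 + 21 + 44 + 51 + 36 + 37 + 45 = 300
Avg velocity = 300 / 8 = 37.5 points/sprint

37.5 points/sprint


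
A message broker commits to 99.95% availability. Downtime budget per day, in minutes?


Formula: allowed downtime = period * (100 - SLA) / 100
Period (day) = 1440 minutes
Unavailability fraction = (100 - 99.95) / 100
Allowed downtime = 1440 * (100 - 99.95) / 100
Allowed downtime = 0.72 minutes

0.72 minutes


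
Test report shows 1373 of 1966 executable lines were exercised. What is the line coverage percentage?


Coverage = covered / total * 100
Coverage = 1373 / 1966 * 100
Coverage = 69.84%

69.84%


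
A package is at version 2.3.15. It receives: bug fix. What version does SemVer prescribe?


Current: 2.3.15
Change category: 'bug fix' → patch bump
SemVer rule: patch bump → increment PATCH (MAJOR and MINOR unchanged)
New: 2.3.16

2.3.16


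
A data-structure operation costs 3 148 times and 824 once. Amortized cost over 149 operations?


Formula: Amortized cost = Total cost / Operations
Total cost = (148 * 3) + (1 * 824)
Total cost = 444 + 824 = 1268
Amortized = 1268 / 149 = 8.5101

8.5101


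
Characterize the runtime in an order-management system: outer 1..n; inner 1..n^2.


Reasoning: n times n^2
Complexity: O(n^3)

O(n^3)


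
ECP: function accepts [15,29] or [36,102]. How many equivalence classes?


Valid ranges: [15,29] and [36,102]
Class 1: x < 15 — invalid
Class 2: 15 ≤ x ≤ 29 — valid
Class 3: 29 < x < 36 — invalid (gap between ranges)
Class 4: 36 ≤ x ≤ 102 — valid
Class 5: x > 102 — invalid
Total equivalence classes: 5

5 equivalence classes


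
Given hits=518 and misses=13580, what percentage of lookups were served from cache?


Formula: hit rate = hits / (hits + misses) * 100
hit rate = 518 / (518 + 13580) * 100
hit rate = 518 / 14098 * 100
hit rate = 3.67%

3.67%


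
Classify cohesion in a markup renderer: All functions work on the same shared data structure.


Reasoning: Functions share data
Type: Communicational cohesion

Communicational cohesion


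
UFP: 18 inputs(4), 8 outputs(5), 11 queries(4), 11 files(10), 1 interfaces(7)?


UFP = EI*4 + EO*5 + EQ*4 + ILF*10 + EIF*7
UFP = 18*4 + 8*5 + 11*4 + 11*10 + 1*7
UFP = 72 + 40 + 44 + 110 + 7
UFP = 273

273


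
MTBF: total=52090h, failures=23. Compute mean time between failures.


Formula: MTBF = Total operating time / Number of failures
MTBF = 52090 / 23
MTBF = 2264.78 hours

2264.78 hours


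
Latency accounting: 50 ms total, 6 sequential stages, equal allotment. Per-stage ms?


Formula: per_stage = total_budget / stages
per_stage = 50 / 6
per_stage = 8.33 ms

8.33 ms


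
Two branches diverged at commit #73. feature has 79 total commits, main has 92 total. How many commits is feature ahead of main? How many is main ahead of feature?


Common ancestor: commit #73
feature commits after divergence: 79 - 73 = 6
main commits after divergence: 92 - 73 = 19
feature is 6 commits ahead of main
main is 19 commits ahead of feature

feature ahead: 6, main ahead: 19


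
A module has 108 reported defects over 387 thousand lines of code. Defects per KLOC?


Defect density = defects / KLOC
Defect density = 108 / 387
Defect density = 0.279 defects/KLOC

0.279 defects/KLOC


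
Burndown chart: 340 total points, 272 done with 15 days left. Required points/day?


Formula: Required rate = Remaining points / Days left
Remaining = 340 - 272 = 68 points
Required rate = 68 / 15 = 4.53 points/day

4.53 points/day


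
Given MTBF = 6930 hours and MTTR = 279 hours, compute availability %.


Availability = MTBF / (MTBF + MTTR)
Availability = 6930 / (6930 + 279)
Availability = 6930 / 7209
Availability = 96.1298%

96.1298%
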